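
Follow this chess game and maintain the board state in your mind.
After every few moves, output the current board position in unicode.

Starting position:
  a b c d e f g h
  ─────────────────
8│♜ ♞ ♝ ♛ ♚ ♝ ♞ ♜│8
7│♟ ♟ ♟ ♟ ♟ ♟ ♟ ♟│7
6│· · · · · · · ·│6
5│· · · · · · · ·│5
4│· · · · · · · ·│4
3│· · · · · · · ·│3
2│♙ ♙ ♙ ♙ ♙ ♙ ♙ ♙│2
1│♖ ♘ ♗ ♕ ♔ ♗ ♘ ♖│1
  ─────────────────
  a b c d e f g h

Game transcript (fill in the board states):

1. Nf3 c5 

  a b c d e f g h
  ─────────────────
8│♜ ♞ ♝ ♛ ♚ ♝ ♞ ♜│8
7│♟ ♟ · ♟ ♟ ♟ ♟ ♟│7
6│· · · · · · · ·│6
5│· · ♟ · · · · ·│5
4│· · · · · · · ·│4
3│· · · · · ♘ · ·│3
2│♙ ♙ ♙ ♙ ♙ ♙ ♙ ♙│2
1│♖ ♘ ♗ ♕ ♔ ♗ · ♖│1
  ─────────────────
  a b c d e f g h

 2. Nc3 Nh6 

  a b c d e f g h
  ─────────────────
8│♜ ♞ ♝ ♛ ♚ ♝ · ♜│8
7│♟ ♟ · ♟ ♟ ♟ ♟ ♟│7
6│· · · · · · · ♞│6
5│· · ♟ · · · · ·│5
4│· · · · · · · ·│4
3│· · ♘ · · ♘ · ·│3
2│♙ ♙ ♙ ♙ ♙ ♙ ♙ ♙│2
1│♖ · ♗ ♕ ♔ ♗ · ♖│1
  ─────────────────
  a b c d e f g h

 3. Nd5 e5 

  a b c d e f g h
  ─────────────────
8│♜ ♞ ♝ ♛ ♚ ♝ · ♜│8
7│♟ ♟ · ♟ · ♟ ♟ ♟│7
6│· · · · · · · ♞│6
5│· · ♟ ♘ ♟ · · ·│5
4│· · · · · · · ·│4
3│· · · · · ♘ · ·│3
2│♙ ♙ ♙ ♙ ♙ ♙ ♙ ♙│2
1│♖ · ♗ ♕ ♔ ♗ · ♖│1
  ─────────────────
  a b c d e f g h

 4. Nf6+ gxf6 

  a b c d e f g h
  ─────────────────
8│♜ ♞ ♝ ♛ ♚ ♝ · ♜│8
7│♟ ♟ · ♟ · ♟ · ♟│7
6│· · · · · ♟ · ♞│6
5│· · ♟ · ♟ · · ·│5
4│· · · · · · · ·│4
3│· · · · · ♘ · ·│3
2│♙ ♙ ♙ ♙ ♙ ♙ ♙ ♙│2
1│♖ · ♗ ♕ ♔ ♗ · ♖│1
  ─────────────────
  a b c d e f g h

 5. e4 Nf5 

  a b c d e f g h
  ─────────────────
8│♜ ♞ ♝ ♛ ♚ ♝ · ♜│8
7│♟ ♟ · ♟ · ♟ · ♟│7
6│· · · · · ♟ · ·│6
5│· · ♟ · ♟ ♞ · ·│5
4│· · · · ♙ · · ·│4
3│· · · · · ♘ · ·│3
2│♙ ♙ ♙ ♙ · ♙ ♙ ♙│2
1│♖ · ♗ ♕ ♔ ♗ · ♖│1
  ─────────────────
  a b c d e f g h



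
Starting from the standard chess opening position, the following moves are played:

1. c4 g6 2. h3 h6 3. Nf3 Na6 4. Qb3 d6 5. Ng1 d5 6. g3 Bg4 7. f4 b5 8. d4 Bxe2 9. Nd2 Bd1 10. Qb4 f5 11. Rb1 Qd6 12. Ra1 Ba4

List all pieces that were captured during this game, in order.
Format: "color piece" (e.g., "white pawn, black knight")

Tracking captures:
  Bxe2: captured white pawn

white pawn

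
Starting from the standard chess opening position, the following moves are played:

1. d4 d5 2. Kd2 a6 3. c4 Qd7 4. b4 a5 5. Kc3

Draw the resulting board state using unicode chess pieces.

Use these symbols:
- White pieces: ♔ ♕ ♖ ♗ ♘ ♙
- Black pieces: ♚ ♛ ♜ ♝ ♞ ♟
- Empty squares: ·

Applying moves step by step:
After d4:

♜ ♞ ♝ ♛ ♚ ♝ ♞ ♜
♟ ♟ ♟ ♟ ♟ ♟ ♟ ♟
· · · · · · · ·
· · · · · · · ·
· · · ♙ · · · ·
· · · · · · · ·
♙ ♙ ♙ · ♙ ♙ ♙ ♙
♖ ♘ ♗ ♕ ♔ ♗ ♘ ♖


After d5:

♜ ♞ ♝ ♛ ♚ ♝ ♞ ♜
♟ ♟ ♟ · ♟ ♟ ♟ ♟
· · · · · · · ·
· · · ♟ · · · ·
· · · ♙ · · · ·
· · · · · · · ·
♙ ♙ ♙ · ♙ ♙ ♙ ♙
♖ ♘ ♗ ♕ ♔ ♗ ♘ ♖


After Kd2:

♜ ♞ ♝ ♛ ♚ ♝ ♞ ♜
♟ ♟ ♟ · ♟ ♟ ♟ ♟
· · · · · · · ·
· · · ♟ · · · ·
· · · ♙ · · · ·
· · · · · · · ·
♙ ♙ ♙ ♔ ♙ ♙ ♙ ♙
♖ ♘ ♗ ♕ · ♗ ♘ ♖


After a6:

♜ ♞ ♝ ♛ ♚ ♝ ♞ ♜
· ♟ ♟ · ♟ ♟ ♟ ♟
♟ · · · · · · ·
· · · ♟ · · · ·
· · · ♙ · · · ·
· · · · · · · ·
♙ ♙ ♙ ♔ ♙ ♙ ♙ ♙
♖ ♘ ♗ ♕ · ♗ ♘ ♖


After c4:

♜ ♞ ♝ ♛ ♚ ♝ ♞ ♜
· ♟ ♟ · ♟ ♟ ♟ ♟
♟ · · · · · · ·
· · · ♟ · · · ·
· · ♙ ♙ · · · ·
· · · · · · · ·
♙ ♙ · ♔ ♙ ♙ ♙ ♙
♖ ♘ ♗ ♕ · ♗ ♘ ♖


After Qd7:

♜ ♞ ♝ · ♚ ♝ ♞ ♜
· ♟ ♟ ♛ ♟ ♟ ♟ ♟
♟ · · · · · · ·
· · · ♟ · · · ·
· · ♙ ♙ · · · ·
· · · · · · · ·
♙ ♙ · ♔ ♙ ♙ ♙ ♙
♖ ♘ ♗ ♕ · ♗ ♘ ♖


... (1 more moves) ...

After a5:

♜ ♞ ♝ · ♚ ♝ ♞ ♜
· ♟ ♟ ♛ ♟ ♟ ♟ ♟
· · · · · · · ·
♟ · · ♟ · · · ·
· ♙ ♙ ♙ · · · ·
· · · · · · · ·
♙ · · ♔ ♙ ♙ ♙ ♙
♖ ♘ ♗ ♕ · ♗ ♘ ♖


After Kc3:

♜ ♞ ♝ · ♚ ♝ ♞ ♜
· ♟ ♟ ♛ ♟ ♟ ♟ ♟
· · · · · · · ·
♟ · · ♟ · · · ·
· ♙ ♙ ♙ · · · ·
· · ♔ · · · · ·
♙ · · · ♙ ♙ ♙ ♙
♖ ♘ ♗ ♕ · ♗ ♘ ♖



  a b c d e f g h
  ─────────────────
8│♜ ♞ ♝ · ♚ ♝ ♞ ♜│8
7│· ♟ ♟ ♛ ♟ ♟ ♟ ♟│7
6│· · · · · · · ·│6
5│♟ · · ♟ · · · ·│5
4│· ♙ ♙ ♙ · · · ·│4
3│· · ♔ · · · · ·│3
2│♙ · · · ♙ ♙ ♙ ♙│2
1│♖ ♘ ♗ ♕ · ♗ ♘ ♖│1
  ─────────────────
  a b c d e f g h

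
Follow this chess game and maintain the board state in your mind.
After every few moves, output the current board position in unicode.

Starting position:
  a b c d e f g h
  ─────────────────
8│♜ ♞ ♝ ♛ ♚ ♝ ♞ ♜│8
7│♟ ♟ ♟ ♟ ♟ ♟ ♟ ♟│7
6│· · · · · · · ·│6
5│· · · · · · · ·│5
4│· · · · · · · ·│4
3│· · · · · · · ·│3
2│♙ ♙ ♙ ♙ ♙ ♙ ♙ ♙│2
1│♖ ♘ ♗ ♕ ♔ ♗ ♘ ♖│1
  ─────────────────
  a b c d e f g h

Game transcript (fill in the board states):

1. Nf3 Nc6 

  a b c d e f g h
  ─────────────────
8│♜ · ♝ ♛ ♚ ♝ ♞ ♜│8
7│♟ ♟ ♟ ♟ ♟ ♟ ♟ ♟│7
6│· · ♞ · · · · ·│6
5│· · · · · · · ·│5
4│· · · · · · · ·│4
3│· · · · · ♘ · ·│3
2│♙ ♙ ♙ ♙ ♙ ♙ ♙ ♙│2
1│♖ ♘ ♗ ♕ ♔ ♗ · ♖│1
  ─────────────────
  a b c d e f g h

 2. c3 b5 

  a b c d e f g h
  ─────────────────
8│♜ · ♝ ♛ ♚ ♝ ♞ ♜│8
7│♟ · ♟ ♟ ♟ ♟ ♟ ♟│7
6│· · ♞ · · · · ·│6
5│· ♟ · · · · · ·│5
4│· · · · · · · ·│4
3│· · ♙ · · ♘ · ·│3
2│♙ ♙ · ♙ ♙ ♙ ♙ ♙│2
1│♖ ♘ ♗ ♕ ♔ ♗ · ♖│1
  ─────────────────
  a b c d e f g h

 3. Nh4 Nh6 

  a b c d e f g h
  ─────────────────
8│♜ · ♝ ♛ ♚ ♝ · ♜│8
7│♟ · ♟ ♟ ♟ ♟ ♟ ♟│7
6│· · ♞ · · · · ♞│6
5│· ♟ · · · · · ·│5
4│· · · · · · · ♘│4
3│· · ♙ · · · · ·│3
2│♙ ♙ · ♙ ♙ ♙ ♙ ♙│2
1│♖ ♘ ♗ ♕ ♔ ♗ · ♖│1
  ─────────────────
  a b c d e f g h

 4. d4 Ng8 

  a b c d e f g h
  ─────────────────
8│♜ · ♝ ♛ ♚ ♝ ♞ ♜│8
7│♟ · ♟ ♟ ♟ ♟ ♟ ♟│7
6│· · ♞ · · · · ·│6
5│· ♟ · · · · · ·│5
4│· · · ♙ · · · ♘│4
3│· · ♙ · · · · ·│3
2│♙ ♙ · · ♙ ♙ ♙ ♙│2
1│♖ ♘ ♗ ♕ ♔ ♗ · ♖│1
  ─────────────────
  a b c d e f g h

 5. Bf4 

  a b c d e f g h
  ─────────────────
8│♜ · ♝ ♛ ♚ ♝ ♞ ♜│8
7│♟ · ♟ ♟ ♟ ♟ ♟ ♟│7
6│· · ♞ · · · · ·│6
5│· ♟ · · · · · ·│5
4│· · · ♙ · ♗ · ♘│4
3│· · ♙ · · · · ·│3
2│♙ ♙ · · ♙ ♙ ♙ ♙│2
1│♖ ♘ · ♕ ♔ ♗ · ♖│1
  ─────────────────
  a b c d e f g h


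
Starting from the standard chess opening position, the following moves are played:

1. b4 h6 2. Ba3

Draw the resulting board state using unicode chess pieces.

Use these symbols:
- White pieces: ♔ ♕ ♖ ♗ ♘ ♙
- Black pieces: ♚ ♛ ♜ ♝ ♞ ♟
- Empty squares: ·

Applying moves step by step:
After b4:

♜ ♞ ♝ ♛ ♚ ♝ ♞ ♜
♟ ♟ ♟ ♟ ♟ ♟ ♟ ♟
· · · · · · · ·
· · · · · · · ·
· ♙ · · · · · ·
· · · · · · · ·
♙ · ♙ ♙ ♙ ♙ ♙ ♙
♖ ♘ ♗ ♕ ♔ ♗ ♘ ♖


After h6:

♜ ♞ ♝ ♛ ♚ ♝ ♞ ♜
♟ ♟ ♟ ♟ ♟ ♟ ♟ ·
· · · · · · · ♟
· · · · · · · ·
· ♙ · · · · · ·
· · · · · · · ·
♙ · ♙ ♙ ♙ ♙ ♙ ♙
♖ ♘ ♗ ♕ ♔ ♗ ♘ ♖


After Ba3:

♜ ♞ ♝ ♛ ♚ ♝ ♞ ♜
♟ ♟ ♟ ♟ ♟ ♟ ♟ ·
· · · · · · · ♟
· · · · · · · ·
· ♙ · · · · · ·
♗ · · · · · · ·
♙ · ♙ ♙ ♙ ♙ ♙ ♙
♖ ♘ · ♕ ♔ ♗ ♘ ♖



  a b c d e f g h
  ─────────────────
8│♜ ♞ ♝ ♛ ♚ ♝ ♞ ♜│8
7│♟ ♟ ♟ ♟ ♟ ♟ ♟ ·│7
6│· · · · · · · ♟│6
5│· · · · · · · ·│5
4│· ♙ · · · · · ·│4
3│♗ · · · · · · ·│3
2│♙ · ♙ ♙ ♙ ♙ ♙ ♙│2
1│♖ ♘ · ♕ ♔ ♗ ♘ ♖│1
  ─────────────────
  a b c d e f g h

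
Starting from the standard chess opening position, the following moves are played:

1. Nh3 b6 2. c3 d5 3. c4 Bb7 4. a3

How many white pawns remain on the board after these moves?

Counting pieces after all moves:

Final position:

  a b c d e f g h
  ─────────────────
8│♜ ♞ · ♛ ♚ ♝ ♞ ♜│8
7│♟ ♝ ♟ · ♟ ♟ ♟ ♟│7
6│· ♟ · · · · · ·│6
5│· · · ♟ · · · ·│5
4│· · ♙ · · · · ·│4
3│♙ · · · · · · ♘│3
2│· ♙ · ♙ ♙ ♙ ♙ ♙│2
1│♖ ♘ ♗ ♕ ♔ ♗ · ♖│1
  ─────────────────
  a b c d e f g h


8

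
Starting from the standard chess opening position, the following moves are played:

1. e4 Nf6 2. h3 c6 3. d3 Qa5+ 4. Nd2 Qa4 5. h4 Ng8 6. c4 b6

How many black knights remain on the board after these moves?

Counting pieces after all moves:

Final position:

  a b c d e f g h
  ─────────────────
8│♜ ♞ ♝ · ♚ ♝ ♞ ♜│8
7│♟ · · ♟ ♟ ♟ ♟ ♟│7
6│· ♟ ♟ · · · · ·│6
5│· · · · · · · ·│5
4│♛ · ♙ · ♙ · · ♙│4
3│· · · ♙ · · · ·│3
2│♙ ♙ · ♘ · ♙ ♙ ·│2
1│♖ · ♗ ♕ ♔ ♗ ♘ ♖│1
  ─────────────────
  a b c d e f g h


2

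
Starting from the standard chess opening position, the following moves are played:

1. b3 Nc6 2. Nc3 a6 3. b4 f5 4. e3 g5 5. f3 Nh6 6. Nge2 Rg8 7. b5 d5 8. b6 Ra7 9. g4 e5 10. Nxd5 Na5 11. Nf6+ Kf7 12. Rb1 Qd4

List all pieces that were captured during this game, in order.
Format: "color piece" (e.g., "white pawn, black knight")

Tracking captures:
  Nxd5: captured black pawn

black pawn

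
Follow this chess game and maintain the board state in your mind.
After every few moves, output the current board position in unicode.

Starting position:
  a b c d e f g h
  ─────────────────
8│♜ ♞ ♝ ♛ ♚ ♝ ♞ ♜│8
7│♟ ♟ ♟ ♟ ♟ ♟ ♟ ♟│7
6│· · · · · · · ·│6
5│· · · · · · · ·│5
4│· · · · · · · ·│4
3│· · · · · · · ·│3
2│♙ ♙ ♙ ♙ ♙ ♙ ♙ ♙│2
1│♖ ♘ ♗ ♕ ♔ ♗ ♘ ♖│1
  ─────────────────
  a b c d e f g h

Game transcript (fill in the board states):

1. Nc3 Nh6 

  a b c d e f g h
  ─────────────────
8│♜ ♞ ♝ ♛ ♚ ♝ · ♜│8
7│♟ ♟ ♟ ♟ ♟ ♟ ♟ ♟│7
6│· · · · · · · ♞│6
5│· · · · · · · ·│5
4│· · · · · · · ·│4
3│· · ♘ · · · · ·│3
2│♙ ♙ ♙ ♙ ♙ ♙ ♙ ♙│2
1│♖ · ♗ ♕ ♔ ♗ ♘ ♖│1
  ─────────────────
  a b c d e f g h

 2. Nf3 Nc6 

  a b c d e f g h
  ─────────────────
8│♜ · ♝ ♛ ♚ ♝ · ♜│8
7│♟ ♟ ♟ ♟ ♟ ♟ ♟ ♟│7
6│· · ♞ · · · · ♞│6
5│· · · · · · · ·│5
4│· · · · · · · ·│4
3│· · ♘ · · ♘ · ·│3
2│♙ ♙ ♙ ♙ ♙ ♙ ♙ ♙│2
1│♖ · ♗ ♕ ♔ ♗ · ♖│1
  ─────────────────
  a b c d e f g h

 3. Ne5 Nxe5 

  a b c d e f g h
  ─────────────────
8│♜ · ♝ ♛ ♚ ♝ · ♜│8
7│♟ ♟ ♟ ♟ ♟ ♟ ♟ ♟│7
6│· · · · · · · ♞│6
5│· · · · ♞ · · ·│5
4│· · · · · · · ·│4
3│· · ♘ · · · · ·│3
2│♙ ♙ ♙ ♙ ♙ ♙ ♙ ♙│2
1│♖ · ♗ ♕ ♔ ♗ · ♖│1
  ─────────────────
  a b c d e f g h



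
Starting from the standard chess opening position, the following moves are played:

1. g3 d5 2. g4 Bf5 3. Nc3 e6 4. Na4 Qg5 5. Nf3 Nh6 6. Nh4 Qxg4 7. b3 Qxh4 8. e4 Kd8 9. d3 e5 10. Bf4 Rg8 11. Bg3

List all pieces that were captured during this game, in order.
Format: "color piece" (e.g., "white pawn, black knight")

Tracking captures:
  Qxg4: captured white pawn
  Qxh4: captured white knight

white pawn, white knight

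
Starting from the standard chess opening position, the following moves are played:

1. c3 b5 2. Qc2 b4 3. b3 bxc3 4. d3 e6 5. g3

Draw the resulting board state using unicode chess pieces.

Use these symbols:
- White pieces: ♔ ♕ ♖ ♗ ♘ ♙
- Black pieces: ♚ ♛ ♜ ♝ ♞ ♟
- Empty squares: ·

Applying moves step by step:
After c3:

♜ ♞ ♝ ♛ ♚ ♝ ♞ ♜
♟ ♟ ♟ ♟ ♟ ♟ ♟ ♟
· · · · · · · ·
· · · · · · · ·
· · · · · · · ·
· · ♙ · · · · ·
♙ ♙ · ♙ ♙ ♙ ♙ ♙
♖ ♘ ♗ ♕ ♔ ♗ ♘ ♖


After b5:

♜ ♞ ♝ ♛ ♚ ♝ ♞ ♜
♟ · ♟ ♟ ♟ ♟ ♟ ♟
· · · · · · · ·
· ♟ · · · · · ·
· · · · · · · ·
· · ♙ · · · · ·
♙ ♙ · ♙ ♙ ♙ ♙ ♙
♖ ♘ ♗ ♕ ♔ ♗ ♘ ♖


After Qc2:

♜ ♞ ♝ ♛ ♚ ♝ ♞ ♜
♟ · ♟ ♟ ♟ ♟ ♟ ♟
· · · · · · · ·
· ♟ · · · · · ·
· · · · · · · ·
· · ♙ · · · · ·
♙ ♙ ♕ ♙ ♙ ♙ ♙ ♙
♖ ♘ ♗ · ♔ ♗ ♘ ♖


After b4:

♜ ♞ ♝ ♛ ♚ ♝ ♞ ♜
♟ · ♟ ♟ ♟ ♟ ♟ ♟
· · · · · · · ·
· · · · · · · ·
· ♟ · · · · · ·
· · ♙ · · · · ·
♙ ♙ ♕ ♙ ♙ ♙ ♙ ♙
♖ ♘ ♗ · ♔ ♗ ♘ ♖


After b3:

♜ ♞ ♝ ♛ ♚ ♝ ♞ ♜
♟ · ♟ ♟ ♟ ♟ ♟ ♟
· · · · · · · ·
· · · · · · · ·
· ♟ · · · · · ·
· ♙ ♙ · · · · ·
♙ · ♕ ♙ ♙ ♙ ♙ ♙
♖ ♘ ♗ · ♔ ♗ ♘ ♖


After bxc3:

♜ ♞ ♝ ♛ ♚ ♝ ♞ ♜
♟ · ♟ ♟ ♟ ♟ ♟ ♟
· · · · · · · ·
· · · · · · · ·
· · · · · · · ·
· ♙ ♟ · · · · ·
♙ · ♕ ♙ ♙ ♙ ♙ ♙
♖ ♘ ♗ · ♔ ♗ ♘ ♖


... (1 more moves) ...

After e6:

♜ ♞ ♝ ♛ ♚ ♝ ♞ ♜
♟ · ♟ ♟ · ♟ ♟ ♟
· · · · ♟ · · ·
· · · · · · · ·
· · · · · · · ·
· ♙ ♟ ♙ · · · ·
♙ · ♕ · ♙ ♙ ♙ ♙
♖ ♘ ♗ · ♔ ♗ ♘ ♖


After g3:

♜ ♞ ♝ ♛ ♚ ♝ ♞ ♜
♟ · ♟ ♟ · ♟ ♟ ♟
· · · · ♟ · · ·
· · · · · · · ·
· · · · · · · ·
· ♙ ♟ ♙ · · ♙ ·
♙ · ♕ · ♙ ♙ · ♙
♖ ♘ ♗ · ♔ ♗ ♘ ♖



  a b c d e f g h
  ─────────────────
8│♜ ♞ ♝ ♛ ♚ ♝ ♞ ♜│8
7│♟ · ♟ ♟ · ♟ ♟ ♟│7
6│· · · · ♟ · · ·│6
5│· · · · · · · ·│5
4│· · · · · · · ·│4
3│· ♙ ♟ ♙ · · ♙ ·│3
2│♙ · ♕ · ♙ ♙ · ♙│2
1│♖ ♘ ♗ · ♔ ♗ ♘ ♖│1
  ─────────────────
  a b c d e f g h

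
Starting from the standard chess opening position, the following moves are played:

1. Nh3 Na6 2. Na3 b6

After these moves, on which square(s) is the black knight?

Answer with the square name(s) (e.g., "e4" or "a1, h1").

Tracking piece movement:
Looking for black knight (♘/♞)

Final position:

  a b c d e f g h
  ─────────────────
8│♜ · ♝ ♛ ♚ ♝ ♞ ♜│8
7│♟ · ♟ ♟ ♟ ♟ ♟ ♟│7
6│♞ ♟ · · · · · ·│6
5│· · · · · · · ·│5
4│· · · · · · · ·│4
3│♘ · · · · · · ♘│3
2│♙ ♙ ♙ ♙ ♙ ♙ ♙ ♙│2
1│♖ · ♗ ♕ ♔ ♗ · ♖│1
  ─────────────────
  a b c d e f g h


a6, g8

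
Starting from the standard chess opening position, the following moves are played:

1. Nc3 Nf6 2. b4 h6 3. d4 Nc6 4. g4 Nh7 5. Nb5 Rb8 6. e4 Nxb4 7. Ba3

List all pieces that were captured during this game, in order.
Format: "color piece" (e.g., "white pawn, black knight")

Tracking captures:
  Nxb4: captured white pawn

white pawn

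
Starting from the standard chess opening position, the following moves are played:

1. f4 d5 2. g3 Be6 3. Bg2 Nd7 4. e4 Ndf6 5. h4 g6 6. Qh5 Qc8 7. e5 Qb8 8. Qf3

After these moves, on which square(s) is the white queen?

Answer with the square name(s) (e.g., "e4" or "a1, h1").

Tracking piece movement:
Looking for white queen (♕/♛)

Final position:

  a b c d e f g h
  ─────────────────
8│♜ ♛ · · ♚ ♝ ♞ ♜│8
7│♟ ♟ ♟ · ♟ ♟ · ♟│7
6│· · · · ♝ ♞ ♟ ·│6
5│· · · ♟ ♙ · · ·│5
4│· · · · · ♙ · ♙│4
3│· · · · · ♕ ♙ ·│3
2│♙ ♙ ♙ ♙ · · ♗ ·│2
1│♖ ♘ ♗ · ♔ · ♘ ♖│1
  ─────────────────
  a b c d e f g h


f3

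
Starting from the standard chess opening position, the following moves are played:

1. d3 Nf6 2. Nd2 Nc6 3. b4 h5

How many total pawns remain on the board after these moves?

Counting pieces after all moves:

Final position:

  a b c d e f g h
  ─────────────────
8│♜ · ♝ ♛ ♚ ♝ · ♜│8
7│♟ ♟ ♟ ♟ ♟ ♟ ♟ ·│7
6│· · ♞ · · ♞ · ·│6
5│· · · · · · · ♟│5
4│· ♙ · · · · · ·│4
3│· · · ♙ · · · ·│3
2│♙ · ♙ ♘ ♙ ♙ ♙ ♙│2
1│♖ · ♗ ♕ ♔ ♗ ♘ ♖│1
  ─────────────────
  a b c d e f g h


16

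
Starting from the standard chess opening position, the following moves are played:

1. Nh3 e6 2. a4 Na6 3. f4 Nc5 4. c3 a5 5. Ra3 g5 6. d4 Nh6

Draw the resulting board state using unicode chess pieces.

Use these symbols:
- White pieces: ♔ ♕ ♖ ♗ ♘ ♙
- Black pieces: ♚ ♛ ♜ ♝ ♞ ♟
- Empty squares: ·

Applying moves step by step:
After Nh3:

♜ ♞ ♝ ♛ ♚ ♝ ♞ ♜
♟ ♟ ♟ ♟ ♟ ♟ ♟ ♟
· · · · · · · ·
· · · · · · · ·
· · · · · · · ·
· · · · · · · ♘
♙ ♙ ♙ ♙ ♙ ♙ ♙ ♙
♖ ♘ ♗ ♕ ♔ ♗ · ♖


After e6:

♜ ♞ ♝ ♛ ♚ ♝ ♞ ♜
♟ ♟ ♟ ♟ · ♟ ♟ ♟
· · · · ♟ · · ·
· · · · · · · ·
· · · · · · · ·
· · · · · · · ♘
♙ ♙ ♙ ♙ ♙ ♙ ♙ ♙
♖ ♘ ♗ ♕ ♔ ♗ · ♖


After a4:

♜ ♞ ♝ ♛ ♚ ♝ ♞ ♜
♟ ♟ ♟ ♟ · ♟ ♟ ♟
· · · · ♟ · · ·
· · · · · · · ·
♙ · · · · · · ·
· · · · · · · ♘
· ♙ ♙ ♙ ♙ ♙ ♙ ♙
♖ ♘ ♗ ♕ ♔ ♗ · ♖


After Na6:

♜ · ♝ ♛ ♚ ♝ ♞ ♜
♟ ♟ ♟ ♟ · ♟ ♟ ♟
♞ · · · ♟ · · ·
· · · · · · · ·
♙ · · · · · · ·
· · · · · · · ♘
· ♙ ♙ ♙ ♙ ♙ ♙ ♙
♖ ♘ ♗ ♕ ♔ ♗ · ♖


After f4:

♜ · ♝ ♛ ♚ ♝ ♞ ♜
♟ ♟ ♟ ♟ · ♟ ♟ ♟
♞ · · · ♟ · · ·
· · · · · · · ·
♙ · · · · ♙ · ·
· · · · · · · ♘
· ♙ ♙ ♙ ♙ · ♙ ♙
♖ ♘ ♗ ♕ ♔ ♗ · ♖


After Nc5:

♜ · ♝ ♛ ♚ ♝ ♞ ♜
♟ ♟ ♟ ♟ · ♟ ♟ ♟
· · · · ♟ · · ·
· · ♞ · · · · ·
♙ · · · · ♙ · ·
· · · · · · · ♘
· ♙ ♙ ♙ ♙ · ♙ ♙
♖ ♘ ♗ ♕ ♔ ♗ · ♖


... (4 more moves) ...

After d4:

♜ · ♝ ♛ ♚ ♝ ♞ ♜
· ♟ ♟ ♟ · ♟ · ♟
· · · · ♟ · · ·
♟ · ♞ · · · ♟ ·
♙ · · ♙ · ♙ · ·
♖ · ♙ · · · · ♘
· ♙ · · ♙ · ♙ ♙
· ♘ ♗ ♕ ♔ ♗ · ♖


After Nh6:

♜ · ♝ ♛ ♚ ♝ · ♜
· ♟ ♟ ♟ · ♟ · ♟
· · · · ♟ · · ♞
♟ · ♞ · · · ♟ ·
♙ · · ♙ · ♙ · ·
♖ · ♙ · · · · ♘
· ♙ · · ♙ · ♙ ♙
· ♘ ♗ ♕ ♔ ♗ · ♖



  a b c d e f g h
  ─────────────────
8│♜ · ♝ ♛ ♚ ♝ · ♜│8
7│· ♟ ♟ ♟ · ♟ · ♟│7
6│· · · · ♟ · · ♞│6
5│♟ · ♞ · · · ♟ ·│5
4│♙ · · ♙ · ♙ · ·│4
3│♖ · ♙ · · · · ♘│3
2│· ♙ · · ♙ · ♙ ♙│2
1│· ♘ ♗ ♕ ♔ ♗ · ♖│1
  ─────────────────
  a b c d e f g h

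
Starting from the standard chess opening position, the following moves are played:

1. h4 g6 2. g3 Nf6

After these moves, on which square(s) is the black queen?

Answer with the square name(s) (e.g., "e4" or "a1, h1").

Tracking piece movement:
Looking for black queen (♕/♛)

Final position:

  a b c d e f g h
  ─────────────────
8│♜ ♞ ♝ ♛ ♚ ♝ · ♜│8
7│♟ ♟ ♟ ♟ ♟ ♟ · ♟│7
6│· · · · · ♞ ♟ ·│6
5│· · · · · · · ·│5
4│· · · · · · · ♙│4
3│· · · · · · ♙ ·│3
2│♙ ♙ ♙ ♙ ♙ ♙ · ·│2
1│♖ ♘ ♗ ♕ ♔ ♗ ♘ ♖│1
  ─────────────────
  a b c d e f g h


d8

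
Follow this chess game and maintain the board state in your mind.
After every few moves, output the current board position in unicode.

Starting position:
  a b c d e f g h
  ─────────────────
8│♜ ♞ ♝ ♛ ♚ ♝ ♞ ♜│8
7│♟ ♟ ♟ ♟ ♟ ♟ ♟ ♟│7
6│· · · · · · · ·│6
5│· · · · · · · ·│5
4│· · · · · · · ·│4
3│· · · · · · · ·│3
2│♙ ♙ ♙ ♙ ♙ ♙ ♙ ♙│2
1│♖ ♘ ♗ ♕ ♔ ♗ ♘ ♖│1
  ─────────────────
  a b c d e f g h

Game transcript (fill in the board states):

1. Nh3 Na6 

  a b c d e f g h
  ─────────────────
8│♜ · ♝ ♛ ♚ ♝ ♞ ♜│8
7│♟ ♟ ♟ ♟ ♟ ♟ ♟ ♟│7
6│♞ · · · · · · ·│6
5│· · · · · · · ·│5
4│· · · · · · · ·│4
3│· · · · · · · ♘│3
2│♙ ♙ ♙ ♙ ♙ ♙ ♙ ♙│2
1│♖ ♘ ♗ ♕ ♔ ♗ · ♖│1
  ─────────────────
  a b c d e f g h

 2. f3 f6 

  a b c d e f g h
  ─────────────────
8│♜ · ♝ ♛ ♚ ♝ ♞ ♜│8
7│♟ ♟ ♟ ♟ ♟ · ♟ ♟│7
6│♞ · · · · ♟ · ·│6
5│· · · · · · · ·│5
4│· · · · · · · ·│4
3│· · · · · ♙ · ♘│3
2│♙ ♙ ♙ ♙ ♙ · ♙ ♙│2
1│♖ ♘ ♗ ♕ ♔ ♗ · ♖│1
  ─────────────────
  a b c d e f g h

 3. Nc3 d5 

  a b c d e f g h
  ─────────────────
8│♜ · ♝ ♛ ♚ ♝ ♞ ♜│8
7│♟ ♟ ♟ · ♟ · ♟ ♟│7
6│♞ · · · · ♟ · ·│6
5│· · · ♟ · · · ·│5
4│· · · · · · · ·│4
3│· · ♘ · · ♙ · ♘│3
2│♙ ♙ ♙ ♙ ♙ · ♙ ♙│2
1│♖ · ♗ ♕ ♔ ♗ · ♖│1
  ─────────────────
  a b c d e f g h



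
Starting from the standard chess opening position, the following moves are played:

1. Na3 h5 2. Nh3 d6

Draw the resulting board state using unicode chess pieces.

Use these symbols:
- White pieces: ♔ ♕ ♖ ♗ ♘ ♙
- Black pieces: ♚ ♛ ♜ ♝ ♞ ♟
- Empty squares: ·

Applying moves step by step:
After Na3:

♜ ♞ ♝ ♛ ♚ ♝ ♞ ♜
♟ ♟ ♟ ♟ ♟ ♟ ♟ ♟
· · · · · · · ·
· · · · · · · ·
· · · · · · · ·
♘ · · · · · · ·
♙ ♙ ♙ ♙ ♙ ♙ ♙ ♙
♖ · ♗ ♕ ♔ ♗ ♘ ♖


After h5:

♜ ♞ ♝ ♛ ♚ ♝ ♞ ♜
♟ ♟ ♟ ♟ ♟ ♟ ♟ ·
· · · · · · · ·
· · · · · · · ♟
· · · · · · · ·
♘ · · · · · · ·
♙ ♙ ♙ ♙ ♙ ♙ ♙ ♙
♖ · ♗ ♕ ♔ ♗ ♘ ♖


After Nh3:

♜ ♞ ♝ ♛ ♚ ♝ ♞ ♜
♟ ♟ ♟ ♟ ♟ ♟ ♟ ·
· · · · · · · ·
· · · · · · · ♟
· · · · · · · ·
♘ · · · · · · ♘
♙ ♙ ♙ ♙ ♙ ♙ ♙ ♙
♖ · ♗ ♕ ♔ ♗ · ♖


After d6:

♜ ♞ ♝ ♛ ♚ ♝ ♞ ♜
♟ ♟ ♟ · ♟ ♟ ♟ ·
· · · ♟ · · · ·
· · · · · · · ♟
· · · · · · · ·
♘ · · · · · · ♘
♙ ♙ ♙ ♙ ♙ ♙ ♙ ♙
♖ · ♗ ♕ ♔ ♗ · ♖



  a b c d e f g h
  ─────────────────
8│♜ ♞ ♝ ♛ ♚ ♝ ♞ ♜│8
7│♟ ♟ ♟ · ♟ ♟ ♟ ·│7
6│· · · ♟ · · · ·│6
5│· · · · · · · ♟│5
4│· · · · · · · ·│4
3│♘ · · · · · · ♘│3
2│♙ ♙ ♙ ♙ ♙ ♙ ♙ ♙│2
1│♖ · ♗ ♕ ♔ ♗ · ♖│1
  ─────────────────
  a b c d e f g h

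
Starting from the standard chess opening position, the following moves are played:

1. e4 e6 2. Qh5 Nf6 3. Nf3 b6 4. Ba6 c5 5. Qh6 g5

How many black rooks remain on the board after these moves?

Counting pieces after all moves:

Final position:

  a b c d e f g h
  ─────────────────
8│♜ ♞ ♝ ♛ ♚ ♝ · ♜│8
7│♟ · · ♟ · ♟ · ♟│7
6│♗ ♟ · · ♟ ♞ · ♕│6
5│· · ♟ · · · ♟ ·│5
4│· · · · ♙ · · ·│4
3│· · · · · ♘ · ·│3
2│♙ ♙ ♙ ♙ · ♙ ♙ ♙│2
1│♖ ♘ ♗ · ♔ · · ♖│1
  ─────────────────
  a b c d e f g h


2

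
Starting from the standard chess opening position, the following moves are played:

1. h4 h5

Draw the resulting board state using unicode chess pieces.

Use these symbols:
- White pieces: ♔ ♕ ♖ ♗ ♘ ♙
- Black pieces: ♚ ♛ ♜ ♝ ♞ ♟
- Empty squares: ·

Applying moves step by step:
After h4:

♜ ♞ ♝ ♛ ♚ ♝ ♞ ♜
♟ ♟ ♟ ♟ ♟ ♟ ♟ ♟
· · · · · · · ·
· · · · · · · ·
· · · · · · · ♙
· · · · · · · ·
♙ ♙ ♙ ♙ ♙ ♙ ♙ ·
♖ ♘ ♗ ♕ ♔ ♗ ♘ ♖


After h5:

♜ ♞ ♝ ♛ ♚ ♝ ♞ ♜
♟ ♟ ♟ ♟ ♟ ♟ ♟ ·
· · · · · · · ·
· · · · · · · ♟
· · · · · · · ♙
· · · · · · · ·
♙ ♙ ♙ ♙ ♙ ♙ ♙ ·
♖ ♘ ♗ ♕ ♔ ♗ ♘ ♖



  a b c d e f g h
  ─────────────────
8│♜ ♞ ♝ ♛ ♚ ♝ ♞ ♜│8
7│♟ ♟ ♟ ♟ ♟ ♟ ♟ ·│7
6│· · · · · · · ·│6
5│· · · · · · · ♟│5
4│· · · · · · · ♙│4
3│· · · · · · · ·│3
2│♙ ♙ ♙ ♙ ♙ ♙ ♙ ·│2
1│♖ ♘ ♗ ♕ ♔ ♗ ♘ ♖│1
  ─────────────────
  a b c d e f g h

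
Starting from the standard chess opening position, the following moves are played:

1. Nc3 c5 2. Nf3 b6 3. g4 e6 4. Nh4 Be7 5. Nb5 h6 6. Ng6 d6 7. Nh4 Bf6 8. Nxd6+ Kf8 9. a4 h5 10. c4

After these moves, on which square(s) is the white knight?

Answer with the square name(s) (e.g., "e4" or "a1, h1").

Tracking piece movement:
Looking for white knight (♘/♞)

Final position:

  a b c d e f g h
  ─────────────────
8│♜ ♞ ♝ ♛ · ♚ ♞ ♜│8
7│♟ · · · · ♟ ♟ ·│7
6│· ♟ · ♘ ♟ ♝ · ·│6
5│· · ♟ · · · · ♟│5
4│♙ · ♙ · · · ♙ ♘│4
3│· · · · · · · ·│3
2│· ♙ · ♙ ♙ ♙ · ♙│2
1│♖ · ♗ ♕ ♔ ♗ · ♖│1
  ─────────────────
  a b c d e f g h


d6, h4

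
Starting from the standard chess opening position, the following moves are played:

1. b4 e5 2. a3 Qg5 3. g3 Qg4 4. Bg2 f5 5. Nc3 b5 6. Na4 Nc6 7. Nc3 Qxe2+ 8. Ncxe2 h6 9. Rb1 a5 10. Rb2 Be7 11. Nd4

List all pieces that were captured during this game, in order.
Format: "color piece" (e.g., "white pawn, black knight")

Tracking captures:
  Qxe2+: captured white pawn
  Ncxe2: captured black queen

white pawn, black queen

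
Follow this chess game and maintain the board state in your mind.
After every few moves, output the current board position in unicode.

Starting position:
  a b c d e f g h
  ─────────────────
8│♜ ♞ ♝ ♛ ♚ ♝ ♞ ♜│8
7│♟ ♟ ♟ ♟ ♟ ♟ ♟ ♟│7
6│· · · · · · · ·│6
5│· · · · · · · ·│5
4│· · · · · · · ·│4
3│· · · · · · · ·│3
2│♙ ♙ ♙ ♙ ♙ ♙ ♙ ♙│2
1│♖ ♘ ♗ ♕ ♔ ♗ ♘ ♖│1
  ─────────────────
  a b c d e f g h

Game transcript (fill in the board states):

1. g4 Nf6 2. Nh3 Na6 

  a b c d e f g h
  ─────────────────
8│♜ · ♝ ♛ ♚ ♝ · ♜│8
7│♟ ♟ ♟ ♟ ♟ ♟ ♟ ♟│7
6│♞ · · · · ♞ · ·│6
5│· · · · · · · ·│5
4│· · · · · · ♙ ·│4
3│· · · · · · · ♘│3
2│♙ ♙ ♙ ♙ ♙ ♙ · ♙│2
1│♖ ♘ ♗ ♕ ♔ ♗ · ♖│1
  ─────────────────
  a b c d e f g h

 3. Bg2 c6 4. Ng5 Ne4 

  a b c d e f g h
  ─────────────────
8│♜ · ♝ ♛ ♚ ♝ · ♜│8
7│♟ ♟ · ♟ ♟ ♟ ♟ ♟│7
6│♞ · ♟ · · · · ·│6
5│· · · · · · ♘ ·│5
4│· · · · ♞ · ♙ ·│4
3│· · · · · · · ·│3
2│♙ ♙ ♙ ♙ ♙ ♙ ♗ ♙│2
1│♖ ♘ ♗ ♕ ♔ · · ♖│1
  ─────────────────
  a b c d e f g h

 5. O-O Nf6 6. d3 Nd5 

  a b c d e f g h
  ─────────────────
8│♜ · ♝ ♛ ♚ ♝ · ♜│8
7│♟ ♟ · ♟ ♟ ♟ ♟ ♟│7
6│♞ · ♟ · · · · ·│6
5│· · · ♞ · · ♘ ·│5
4│· · · · · · ♙ ·│4
3│· · · ♙ · · · ·│3
2│♙ ♙ ♙ · ♙ ♙ ♗ ♙│2
1│♖ ♘ ♗ ♕ · ♖ ♔ ·│1
  ─────────────────
  a b c d e f g h

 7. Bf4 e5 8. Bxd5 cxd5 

  a b c d e f g h
  ─────────────────
8│♜ · ♝ ♛ ♚ ♝ · ♜│8
7│♟ ♟ · ♟ · ♟ ♟ ♟│7
6│♞ · · · · · · ·│6
5│· · · ♟ ♟ · ♘ ·│5
4│· · · · · ♗ ♙ ·│4
3│· · · ♙ · · · ·│3
2│♙ ♙ ♙ · ♙ ♙ · ♙│2
1│♖ ♘ · ♕ · ♖ ♔ ·│1
  ─────────────────
  a b c d e f g h



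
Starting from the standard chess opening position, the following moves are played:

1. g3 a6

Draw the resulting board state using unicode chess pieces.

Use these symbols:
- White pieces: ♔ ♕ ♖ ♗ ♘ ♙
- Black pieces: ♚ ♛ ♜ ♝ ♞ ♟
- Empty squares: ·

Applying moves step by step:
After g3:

♜ ♞ ♝ ♛ ♚ ♝ ♞ ♜
♟ ♟ ♟ ♟ ♟ ♟ ♟ ♟
· · · · · · · ·
· · · · · · · ·
· · · · · · · ·
· · · · · · ♙ ·
♙ ♙ ♙ ♙ ♙ ♙ · ♙
♖ ♘ ♗ ♕ ♔ ♗ ♘ ♖


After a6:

♜ ♞ ♝ ♛ ♚ ♝ ♞ ♜
· ♟ ♟ ♟ ♟ ♟ ♟ ♟
♟ · · · · · · ·
· · · · · · · ·
· · · · · · · ·
· · · · · · ♙ ·
♙ ♙ ♙ ♙ ♙ ♙ · ♙
♖ ♘ ♗ ♕ ♔ ♗ ♘ ♖



  a b c d e f g h
  ─────────────────
8│♜ ♞ ♝ ♛ ♚ ♝ ♞ ♜│8
7│· ♟ ♟ ♟ ♟ ♟ ♟ ♟│7
6│♟ · · · · · · ·│6
5│· · · · · · · ·│5
4│· · · · · · · ·│4
3│· · · · · · ♙ ·│3
2│♙ ♙ ♙ ♙ ♙ ♙ · ♙│2
1│♖ ♘ ♗ ♕ ♔ ♗ ♘ ♖│1
  ─────────────────
  a b c d e f g h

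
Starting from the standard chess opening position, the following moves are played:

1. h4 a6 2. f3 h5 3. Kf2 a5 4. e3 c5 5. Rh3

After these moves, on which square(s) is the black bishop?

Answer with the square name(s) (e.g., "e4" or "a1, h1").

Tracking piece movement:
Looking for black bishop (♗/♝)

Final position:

  a b c d e f g h
  ─────────────────
8│♜ ♞ ♝ ♛ ♚ ♝ ♞ ♜│8
7│· ♟ · ♟ ♟ ♟ ♟ ·│7
6│· · · · · · · ·│6
5│♟ · ♟ · · · · ♟│5
4│· · · · · · · ♙│4
3│· · · · ♙ ♙ · ♖│3
2│♙ ♙ ♙ ♙ · ♔ ♙ ·│2
1│♖ ♘ ♗ ♕ · ♗ ♘ ·│1
  ─────────────────
  a b c d e f g h


c8, f8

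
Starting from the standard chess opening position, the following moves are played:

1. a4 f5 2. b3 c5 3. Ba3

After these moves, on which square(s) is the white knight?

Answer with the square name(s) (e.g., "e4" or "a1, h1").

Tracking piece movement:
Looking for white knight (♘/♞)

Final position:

  a b c d e f g h
  ─────────────────
8│♜ ♞ ♝ ♛ ♚ ♝ ♞ ♜│8
7│♟ ♟ · ♟ ♟ · ♟ ♟│7
6│· · · · · · · ·│6
5│· · ♟ · · ♟ · ·│5
4│♙ · · · · · · ·│4
3│♗ ♙ · · · · · ·│3
2│· · ♙ ♙ ♙ ♙ ♙ ♙│2
1│♖ ♘ · ♕ ♔ ♗ ♘ ♖│1
  ─────────────────
  a b c d e f g h


b1, g1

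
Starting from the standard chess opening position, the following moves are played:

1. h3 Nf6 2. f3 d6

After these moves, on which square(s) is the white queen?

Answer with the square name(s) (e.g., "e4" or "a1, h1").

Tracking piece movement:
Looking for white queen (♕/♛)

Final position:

  a b c d e f g h
  ─────────────────
8│♜ ♞ ♝ ♛ ♚ ♝ · ♜│8
7│♟ ♟ ♟ · ♟ ♟ ♟ ♟│7
6│· · · ♟ · ♞ · ·│6
5│· · · · · · · ·│5
4│· · · · · · · ·│4
3│· · · · · ♙ · ♙│3
2│♙ ♙ ♙ ♙ ♙ · ♙ ·│2
1│♖ ♘ ♗ ♕ ♔ ♗ ♘ ♖│1
  ─────────────────
  a b c d e f g h


d1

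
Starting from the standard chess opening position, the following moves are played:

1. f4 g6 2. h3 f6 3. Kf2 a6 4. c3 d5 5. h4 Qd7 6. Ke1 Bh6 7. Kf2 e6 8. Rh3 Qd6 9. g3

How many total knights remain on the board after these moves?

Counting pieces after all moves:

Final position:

  a b c d e f g h
  ─────────────────
8│♜ ♞ ♝ · ♚ · ♞ ♜│8
7│· ♟ ♟ · · · · ♟│7
6│♟ · · ♛ ♟ ♟ ♟ ♝│6
5│· · · ♟ · · · ·│5
4│· · · · · ♙ · ♙│4
3│· · ♙ · · · ♙ ♖│3
2│♙ ♙ · ♙ ♙ ♔ · ·│2
1│♖ ♘ ♗ ♕ · ♗ ♘ ·│1
  ─────────────────
  a b c d e f g h


4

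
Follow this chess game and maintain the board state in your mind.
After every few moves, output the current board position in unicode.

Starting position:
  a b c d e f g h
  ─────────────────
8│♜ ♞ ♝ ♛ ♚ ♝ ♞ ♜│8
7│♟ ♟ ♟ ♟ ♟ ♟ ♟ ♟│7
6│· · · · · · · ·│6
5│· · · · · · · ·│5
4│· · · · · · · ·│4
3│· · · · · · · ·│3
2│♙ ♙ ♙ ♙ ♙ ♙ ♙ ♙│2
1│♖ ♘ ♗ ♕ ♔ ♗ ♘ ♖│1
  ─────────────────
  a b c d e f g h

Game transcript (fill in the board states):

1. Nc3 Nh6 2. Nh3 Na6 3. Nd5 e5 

  a b c d e f g h
  ─────────────────
8│♜ · ♝ ♛ ♚ ♝ · ♜│8
7│♟ ♟ ♟ ♟ · ♟ ♟ ♟│7
6│♞ · · · · · · ♞│6
5│· · · ♘ ♟ · · ·│5
4│· · · · · · · ·│4
3│· · · · · · · ♘│3
2│♙ ♙ ♙ ♙ ♙ ♙ ♙ ♙│2
1│♖ · ♗ ♕ ♔ ♗ · ♖│1
  ─────────────────
  a b c d e f g h

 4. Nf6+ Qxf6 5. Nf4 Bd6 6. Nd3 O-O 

  a b c d e f g h
  ─────────────────
8│♜ · ♝ · · ♜ ♚ ·│8
7│♟ ♟ ♟ ♟ · ♟ ♟ ♟│7
6│♞ · · ♝ · ♛ · ♞│6
5│· · · · ♟ · · ·│5
4│· · · · · · · ·│4
3│· · · ♘ · · · ·│3
2│♙ ♙ ♙ ♙ ♙ ♙ ♙ ♙│2
1│♖ · ♗ ♕ ♔ ♗ · ♖│1
  ─────────────────
  a b c d e f g h

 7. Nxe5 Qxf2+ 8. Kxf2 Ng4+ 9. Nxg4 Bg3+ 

  a b c d e f g h
  ─────────────────
8│♜ · ♝ · · ♜ ♚ ·│8
7│♟ ♟ ♟ ♟ · ♟ ♟ ♟│7
6│♞ · · · · · · ·│6
5│· · · · · · · ·│5
4│· · · · · · ♘ ·│4
3│· · · · · · ♝ ·│3
2│♙ ♙ ♙ ♙ ♙ ♔ ♙ ♙│2
1│♖ · ♗ ♕ · ♗ · ♖│1
  ─────────────────
  a b c d e f g h

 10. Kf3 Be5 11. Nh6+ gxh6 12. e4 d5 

  a b c d e f g h
  ─────────────────
8│♜ · ♝ · · ♜ ♚ ·│8
7│♟ ♟ ♟ · · ♟ · ♟│7
6│♞ · · · · · · ♟│6
5│· · · ♟ ♝ · · ·│5
4│· · · · ♙ · · ·│4
3│· · · · · ♔ · ·│3
2│♙ ♙ ♙ ♙ · · ♙ ♙│2
1│♖ · ♗ ♕ · ♗ · ♖│1
  ─────────────────
  a b c d e f g h

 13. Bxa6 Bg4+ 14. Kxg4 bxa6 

  a b c d e f g h
  ─────────────────
8│♜ · · · · ♜ ♚ ·│8
7│♟ · ♟ · · ♟ · ♟│7
6│♟ · · · · · · ♟│6
5│· · · ♟ ♝ · · ·│5
4│· · · · ♙ · ♔ ·│4
3│· · · · · · · ·│3
2│♙ ♙ ♙ ♙ · · ♙ ♙│2
1│♖ · ♗ ♕ · · · ♖│1
  ─────────────────
  a b c d e f g h


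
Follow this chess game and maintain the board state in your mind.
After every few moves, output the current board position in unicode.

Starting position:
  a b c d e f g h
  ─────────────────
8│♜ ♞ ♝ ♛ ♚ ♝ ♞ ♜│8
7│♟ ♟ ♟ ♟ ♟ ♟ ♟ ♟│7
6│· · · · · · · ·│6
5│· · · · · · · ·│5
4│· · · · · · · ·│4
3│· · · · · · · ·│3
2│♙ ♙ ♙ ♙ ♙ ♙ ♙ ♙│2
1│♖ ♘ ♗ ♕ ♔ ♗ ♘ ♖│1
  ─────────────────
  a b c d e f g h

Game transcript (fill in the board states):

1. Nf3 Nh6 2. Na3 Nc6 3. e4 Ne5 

  a b c d e f g h
  ─────────────────
8│♜ · ♝ ♛ ♚ ♝ · ♜│8
7│♟ ♟ ♟ ♟ ♟ ♟ ♟ ♟│7
6│· · · · · · · ♞│6
5│· · · · ♞ · · ·│5
4│· · · · ♙ · · ·│4
3│♘ · · · · ♘ · ·│3
2│♙ ♙ ♙ ♙ · ♙ ♙ ♙│2
1│♖ · ♗ ♕ ♔ ♗ · ♖│1
  ─────────────────
  a b c d e f g h

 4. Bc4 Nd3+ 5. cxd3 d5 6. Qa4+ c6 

  a b c d e f g h
  ─────────────────
8│♜ · ♝ ♛ ♚ ♝ · ♜│8
7│♟ ♟ · · ♟ ♟ ♟ ♟│7
6│· · ♟ · · · · ♞│6
5│· · · ♟ · · · ·│5
4│♕ · ♗ · ♙ · · ·│4
3│♘ · · ♙ · ♘ · ·│3
2│♙ ♙ · ♙ · ♙ ♙ ♙│2
1│♖ · ♗ · ♔ · · ♖│1
  ─────────────────
  a b c d e f g h

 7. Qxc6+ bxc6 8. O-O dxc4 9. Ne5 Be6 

  a b c d e f g h
  ─────────────────
8│♜ · · ♛ ♚ ♝ · ♜│8
7│♟ · · · ♟ ♟ ♟ ♟│7
6│· · ♟ · ♝ · · ♞│6
5│· · · · ♘ · · ·│5
4│· · ♟ · ♙ · · ·│4
3│♘ · · ♙ · · · ·│3
2│♙ ♙ · ♙ · ♙ ♙ ♙│2
1│♖ · ♗ · · ♖ ♔ ·│1
  ─────────────────
  a b c d e f g h

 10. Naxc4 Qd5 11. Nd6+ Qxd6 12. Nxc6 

  a b c d e f g h
  ─────────────────
8│♜ · · · ♚ ♝ · ♜│8
7│♟ · · · ♟ ♟ ♟ ♟│7
6│· · ♘ ♛ ♝ · · ♞│6
5│· · · · · · · ·│5
4│· · · · ♙ · · ·│4
3│· · · ♙ · · · ·│3
2│♙ ♙ · ♙ · ♙ ♙ ♙│2
1│♖ · ♗ · · ♖ ♔ ·│1
  ─────────────────
  a b c d e f g h
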